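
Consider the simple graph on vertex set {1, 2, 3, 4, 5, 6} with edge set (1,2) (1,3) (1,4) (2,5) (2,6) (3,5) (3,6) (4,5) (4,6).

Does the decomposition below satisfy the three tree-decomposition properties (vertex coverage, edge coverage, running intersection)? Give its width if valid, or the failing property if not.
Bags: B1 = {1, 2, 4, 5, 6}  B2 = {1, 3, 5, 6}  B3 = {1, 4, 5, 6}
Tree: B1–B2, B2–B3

No — bags containing vertex 4 are not connected in the tree.

A tree decomposition must satisfy three properties: every vertex lies in some bag; for every edge, both endpoints lie together in some bag; and for every vertex, the bags containing it form a connected subtree. Here bags containing vertex 4 are not connected in the tree, so the decomposition is invalid.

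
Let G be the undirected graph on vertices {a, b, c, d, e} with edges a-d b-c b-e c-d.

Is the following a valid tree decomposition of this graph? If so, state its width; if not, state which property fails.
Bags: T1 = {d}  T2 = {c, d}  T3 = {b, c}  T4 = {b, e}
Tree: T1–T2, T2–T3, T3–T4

A tree decomposition must satisfy three properties: every vertex lies in some bag; for every edge, both endpoints lie together in some bag; and for every vertex, the bags containing it form a connected subtree. Here vertex a appears in no bag, so the decomposition is invalid.

No — vertex a appears in no bag.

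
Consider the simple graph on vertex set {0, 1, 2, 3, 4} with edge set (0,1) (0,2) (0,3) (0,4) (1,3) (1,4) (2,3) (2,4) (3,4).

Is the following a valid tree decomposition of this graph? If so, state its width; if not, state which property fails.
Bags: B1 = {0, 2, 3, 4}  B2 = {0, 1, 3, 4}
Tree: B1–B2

Yes; width 3.

Checking the three conditions: (i) the bags cover all of {0, 1, 2, 3, 4}; (ii) for each edge, some bag contains both endpoints; (iii) the bags containing any fixed vertex form a subtree. All hold, so the decomposition is valid with width 4 − 1 = 3.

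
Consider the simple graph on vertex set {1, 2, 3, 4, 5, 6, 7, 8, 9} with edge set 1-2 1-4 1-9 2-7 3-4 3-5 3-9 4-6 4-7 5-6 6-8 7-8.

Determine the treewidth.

3

A width-3 tree decomposition is:
Bags: B1 = {1, 3, 5, 9}  B2 = {1, 3, 4, 5}  B3 = {1, 4, 5, 6}  B4 = {1, 2, 4, 6}  B5 = {2, 4, 6, 7}  B6 = {2, 6, 7, 8}
Tree: B1–B2, B2–B3, B3–B4, B4–B5, B5–B6
Each bag holds 4 vertices, so the decomposition has width 3, which upper-bounds the treewidth. For the lower bound: the 4 vertex sets {3,5,9}, {1}, {4}, {2,6,7,8} are disjoint, each induces a connected subgraph, and every pair is joined by at least one edge of G. Contracting each set to a single vertex therefore yields K_{4} as a minor, and since treewidth is minor-monotone, tw(G) ≥ tw(K_{4}) = 3. Combining the bounds, tw(G) = 3.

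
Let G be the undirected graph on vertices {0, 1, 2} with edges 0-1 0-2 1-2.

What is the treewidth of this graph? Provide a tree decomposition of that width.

Treewidth 2.
One optimal decomposition is:
Bags: B1 = {0, 1, 2}
Tree: (single bag)

With just one bag of size 3, the width is 3 − 1 = 2, so tw(G) ≤ 2. For the lower bound, the 3 vertices {0, 1, 2} are pairwise adjacent, and any tree decomposition puts a clique entirely inside one bag — forcing width ≥ 2. Therefore the treewidth is 2.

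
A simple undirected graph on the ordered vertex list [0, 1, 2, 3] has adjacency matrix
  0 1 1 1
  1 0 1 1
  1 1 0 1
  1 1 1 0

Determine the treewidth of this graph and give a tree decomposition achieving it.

Treewidth 3.
Bags: B1 = {0, 1, 2, 3}
Tree: (single bag)

A single bag containing all 4 vertices is trivially a valid decomposition of width 3. On the other hand G contains the 4-clique {0, 1, 2, 3}. A clique must lie in a single bag of any decomposition, so no decomposition can have width below 3. Combining the bounds, tw(G) = 3.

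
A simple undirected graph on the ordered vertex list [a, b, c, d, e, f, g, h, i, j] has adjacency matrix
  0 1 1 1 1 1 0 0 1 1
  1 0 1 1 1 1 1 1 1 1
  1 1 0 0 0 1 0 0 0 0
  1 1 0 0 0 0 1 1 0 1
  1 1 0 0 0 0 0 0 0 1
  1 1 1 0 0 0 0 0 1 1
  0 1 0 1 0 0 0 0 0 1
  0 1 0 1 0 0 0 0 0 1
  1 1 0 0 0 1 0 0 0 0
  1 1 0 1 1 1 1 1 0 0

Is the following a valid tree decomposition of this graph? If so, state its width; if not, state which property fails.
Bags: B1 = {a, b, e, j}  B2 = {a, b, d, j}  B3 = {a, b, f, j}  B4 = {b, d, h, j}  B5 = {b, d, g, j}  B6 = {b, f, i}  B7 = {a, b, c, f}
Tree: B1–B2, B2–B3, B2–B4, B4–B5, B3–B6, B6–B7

A tree decomposition must satisfy three properties: every vertex lies in some bag; for every edge, both endpoints lie together in some bag; and for every vertex, the bags containing it form a connected subtree. Here edge (a,i) lies in no bag, so the decomposition is invalid.

No — edge (a,i) lies in no bag.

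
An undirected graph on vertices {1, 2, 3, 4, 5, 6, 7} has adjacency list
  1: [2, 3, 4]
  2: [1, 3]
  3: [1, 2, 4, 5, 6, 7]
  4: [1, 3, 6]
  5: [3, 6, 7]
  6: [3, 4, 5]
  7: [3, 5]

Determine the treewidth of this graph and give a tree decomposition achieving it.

Treewidth 2.
One such decomposition:
Bags: B1 = {1, 3, 4}  B2 = {3, 4, 6}  B3 = {3, 5, 6}  B4 = {1, 2, 3}  B5 = {3, 5, 7}
Tree: B1–B2, B2–B3, B1–B4, B3–B5

The largest bag has 3 vertices, giving width 2; this decomposition certifies tw(G) ≤ 2. Conversely, {1, 2, 3} is a clique of size 3, and the vertices of any clique must share a bag in every tree decomposition; so some bag has ≥ 3 vertices and tw(G) ≥ 2. Combining the bounds, tw(G) = 2.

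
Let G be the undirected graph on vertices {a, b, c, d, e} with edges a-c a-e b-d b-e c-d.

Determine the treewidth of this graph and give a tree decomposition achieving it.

Each bag holds 3 vertices, so the decomposition has width 2, which upper-bounds the treewidth. For the lower bound, G contains the cycle a–c–d–b–e–a, so G is not a forest; only forests have treewidth ≤ 1, hence tw(G) ≥ 2. Combining the bounds, tw(G) = 2.

Treewidth 2.
Bags: B1 = {a, c, d}  B2 = {a, b, d}  B3 = {a, b, e}
Tree: B1–B2, B2–B3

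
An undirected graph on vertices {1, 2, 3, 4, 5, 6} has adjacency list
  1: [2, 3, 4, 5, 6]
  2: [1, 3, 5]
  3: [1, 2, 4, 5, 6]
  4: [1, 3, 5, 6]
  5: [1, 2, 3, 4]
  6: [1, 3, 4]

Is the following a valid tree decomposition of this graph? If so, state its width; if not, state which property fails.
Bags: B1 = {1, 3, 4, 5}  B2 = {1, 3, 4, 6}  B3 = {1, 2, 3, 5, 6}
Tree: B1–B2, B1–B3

A tree decomposition must satisfy three properties: every vertex lies in some bag; for every edge, both endpoints lie together in some bag; and for every vertex, the bags containing it form a connected subtree. Here bags containing vertex 6 are not connected in the tree, so the decomposition is invalid.

No — bags containing vertex 6 are not connected in the tree.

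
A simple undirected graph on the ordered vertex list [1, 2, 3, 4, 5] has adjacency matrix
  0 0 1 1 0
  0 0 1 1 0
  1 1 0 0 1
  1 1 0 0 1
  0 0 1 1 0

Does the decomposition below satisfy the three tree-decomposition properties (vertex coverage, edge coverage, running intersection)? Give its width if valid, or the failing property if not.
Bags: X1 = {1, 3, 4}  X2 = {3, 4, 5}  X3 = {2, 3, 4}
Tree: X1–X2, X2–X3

Vertex coverage: the bags together contain {1, 2, 3, 4, 5}, the full vertex set. Edge coverage: each edge of G has both endpoints in at least one bag. Running intersection: for every vertex, the bags containing it form a connected subtree. All three properties hold, so this is a valid tree decomposition of width max|bag| − 1 = 2, and hence tw(G) ≤ 2.

Yes; width 2.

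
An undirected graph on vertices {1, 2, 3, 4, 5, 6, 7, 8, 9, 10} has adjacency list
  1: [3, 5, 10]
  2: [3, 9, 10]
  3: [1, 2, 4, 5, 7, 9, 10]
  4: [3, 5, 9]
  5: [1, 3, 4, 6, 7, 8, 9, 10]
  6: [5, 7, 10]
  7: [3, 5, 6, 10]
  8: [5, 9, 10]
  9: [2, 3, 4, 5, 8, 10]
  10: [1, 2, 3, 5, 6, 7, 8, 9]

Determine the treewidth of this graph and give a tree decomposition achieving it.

The largest bag has 4 vertices, giving width 3; this decomposition certifies tw(G) ≤ 3. Conversely, {2, 3, 9, 10} is a clique of size 4, and the vertices of any clique must share a bag in every tree decomposition; so some bag has ≥ 4 vertices and tw(G) ≥ 3. Hence tw(G) = 3 exactly.

Treewidth 3.
One optimal decomposition is:
Bags: B1 = {1, 3, 5, 10}  B2 = {3, 5, 9, 10}  B3 = {5, 8, 9, 10}  B4 = {3, 4, 5, 9}  B5 = {3, 5, 7, 10}  B6 = {2, 3, 9, 10}  B7 = {5, 6, 7, 10}
Tree: B1–B2, B2–B3, B2–B4, B2–B5, B2–B6, B5–B7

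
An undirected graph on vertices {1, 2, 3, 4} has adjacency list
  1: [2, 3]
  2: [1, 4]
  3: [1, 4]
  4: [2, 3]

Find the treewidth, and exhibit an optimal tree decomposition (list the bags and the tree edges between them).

Treewidth 2.
Bags: B1 = {1, 3, 4}  B2 = {1, 2, 4}
Tree: B1–B2

The largest bag has 3 vertices, giving width 2; this decomposition certifies tw(G) ≤ 2. For the lower bound, G contains the cycle 4–3–1–2–4, so G is not a forest; only forests have treewidth ≤ 1, hence tw(G) ≥ 2. Therefore the treewidth is 2.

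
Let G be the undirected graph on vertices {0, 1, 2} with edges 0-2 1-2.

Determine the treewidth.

A width-1 tree decomposition is:
Bags: B1 = {1, 2}  B2 = {0, 2}
Tree: B1–B2
Each bag holds 2 vertices, so the decomposition has width 1, which upper-bounds the treewidth. Any graph with an edge has treewidth ≥ 1, and G has the edge 2–1. The upper and lower bounds meet at 1, so that is the treewidth.

1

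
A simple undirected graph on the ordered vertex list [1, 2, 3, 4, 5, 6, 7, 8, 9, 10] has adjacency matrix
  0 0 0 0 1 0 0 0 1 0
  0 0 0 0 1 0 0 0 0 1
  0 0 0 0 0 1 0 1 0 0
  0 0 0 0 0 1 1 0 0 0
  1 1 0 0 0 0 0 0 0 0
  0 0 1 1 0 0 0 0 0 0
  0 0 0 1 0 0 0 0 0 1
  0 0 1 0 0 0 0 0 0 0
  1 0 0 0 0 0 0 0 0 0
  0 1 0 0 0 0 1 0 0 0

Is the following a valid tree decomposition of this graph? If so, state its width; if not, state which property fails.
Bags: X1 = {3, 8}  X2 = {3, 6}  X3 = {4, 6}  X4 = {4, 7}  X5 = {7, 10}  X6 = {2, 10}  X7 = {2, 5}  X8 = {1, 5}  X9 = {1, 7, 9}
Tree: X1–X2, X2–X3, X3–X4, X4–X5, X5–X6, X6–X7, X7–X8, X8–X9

No — bags containing vertex 7 are not connected in the tree.

A tree decomposition must satisfy three properties: every vertex lies in some bag; for every edge, both endpoints lie together in some bag; and for every vertex, the bags containing it form a connected subtree. Here bags containing vertex 7 are not connected in the tree, so the decomposition is invalid.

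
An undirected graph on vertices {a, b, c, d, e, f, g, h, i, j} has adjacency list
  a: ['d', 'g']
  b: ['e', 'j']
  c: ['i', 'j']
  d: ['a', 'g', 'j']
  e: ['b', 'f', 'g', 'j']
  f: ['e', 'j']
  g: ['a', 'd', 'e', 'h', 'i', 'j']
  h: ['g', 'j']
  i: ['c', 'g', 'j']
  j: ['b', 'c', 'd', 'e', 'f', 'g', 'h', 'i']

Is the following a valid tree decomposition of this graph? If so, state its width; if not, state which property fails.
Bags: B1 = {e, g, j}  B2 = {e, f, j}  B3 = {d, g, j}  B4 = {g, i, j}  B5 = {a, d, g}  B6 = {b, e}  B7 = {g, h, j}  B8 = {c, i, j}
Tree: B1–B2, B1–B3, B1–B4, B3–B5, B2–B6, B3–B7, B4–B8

No — edge (j,b) lies in no bag.

A tree decomposition must satisfy three properties: every vertex lies in some bag; for every edge, both endpoints lie together in some bag; and for every vertex, the bags containing it form a connected subtree. Here edge (j,b) lies in no bag, so the decomposition is invalid.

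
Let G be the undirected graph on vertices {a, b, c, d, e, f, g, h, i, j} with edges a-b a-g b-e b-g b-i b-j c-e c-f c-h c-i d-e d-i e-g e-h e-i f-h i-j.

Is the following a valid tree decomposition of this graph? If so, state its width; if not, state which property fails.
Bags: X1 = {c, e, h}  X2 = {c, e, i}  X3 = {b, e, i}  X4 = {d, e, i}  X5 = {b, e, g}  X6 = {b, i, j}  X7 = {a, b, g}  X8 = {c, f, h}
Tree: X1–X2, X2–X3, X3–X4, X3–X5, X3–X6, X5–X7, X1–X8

Every vertex of G appears in some bag (union = {a, b, c, d, e, f, g, h, i, j}); every edge is covered by a bag; and for each vertex v the set of bags containing v is connected in the bag tree. The decomposition is therefore valid. The largest bag has 3 vertices, so the width is 2.

Yes; width 2.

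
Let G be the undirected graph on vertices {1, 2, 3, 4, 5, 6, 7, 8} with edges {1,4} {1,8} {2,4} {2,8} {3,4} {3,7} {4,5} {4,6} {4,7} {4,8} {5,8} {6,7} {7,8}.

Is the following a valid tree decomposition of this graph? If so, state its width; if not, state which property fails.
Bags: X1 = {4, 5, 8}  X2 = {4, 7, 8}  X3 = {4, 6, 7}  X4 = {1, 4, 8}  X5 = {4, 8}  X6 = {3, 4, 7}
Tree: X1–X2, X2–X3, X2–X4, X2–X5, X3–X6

No — vertex 2 appears in no bag.

A tree decomposition must satisfy three properties: every vertex lies in some bag; for every edge, both endpoints lie together in some bag; and for every vertex, the bags containing it form a connected subtree. Here vertex 2 appears in no bag, so the decomposition is invalid.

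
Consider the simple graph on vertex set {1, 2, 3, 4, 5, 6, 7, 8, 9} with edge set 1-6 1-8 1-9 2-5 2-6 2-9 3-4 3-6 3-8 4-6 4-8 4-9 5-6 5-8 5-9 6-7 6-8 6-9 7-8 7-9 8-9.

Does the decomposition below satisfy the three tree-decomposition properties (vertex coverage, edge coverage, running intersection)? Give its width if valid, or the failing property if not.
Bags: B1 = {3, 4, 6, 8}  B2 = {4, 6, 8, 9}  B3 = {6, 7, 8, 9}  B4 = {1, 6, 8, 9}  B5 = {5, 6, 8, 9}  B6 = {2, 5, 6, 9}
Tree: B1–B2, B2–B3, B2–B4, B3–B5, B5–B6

Vertex coverage: the bags together contain {1, 2, 3, 4, 5, 6, 7, 8, 9}, the full vertex set. Edge coverage: each edge of G has both endpoints in at least one bag. Running intersection: for every vertex, the bags containing it form a connected subtree. All three properties hold, so this is a valid tree decomposition of width max|bag| − 1 = 3, and hence tw(G) ≤ 3.

Yes; width 3.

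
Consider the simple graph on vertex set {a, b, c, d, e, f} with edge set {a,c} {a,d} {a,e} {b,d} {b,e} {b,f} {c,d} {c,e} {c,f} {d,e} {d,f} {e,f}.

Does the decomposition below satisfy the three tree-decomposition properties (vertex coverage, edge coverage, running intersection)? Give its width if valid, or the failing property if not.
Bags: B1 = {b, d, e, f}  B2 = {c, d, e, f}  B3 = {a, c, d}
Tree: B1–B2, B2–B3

A tree decomposition must satisfy three properties: every vertex lies in some bag; for every edge, both endpoints lie together in some bag; and for every vertex, the bags containing it form a connected subtree. Here edge (e,a) lies in no bag, so the decomposition is invalid.

No — edge (e,a) lies in no bag.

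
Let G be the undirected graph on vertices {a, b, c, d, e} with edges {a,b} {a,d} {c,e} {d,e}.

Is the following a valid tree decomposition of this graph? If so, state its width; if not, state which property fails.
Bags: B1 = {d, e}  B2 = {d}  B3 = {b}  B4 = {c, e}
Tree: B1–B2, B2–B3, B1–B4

A tree decomposition must satisfy three properties: every vertex lies in some bag; for every edge, both endpoints lie together in some bag; and for every vertex, the bags containing it form a connected subtree. Here vertex a appears in no bag, so the decomposition is invalid.

No — vertex a appears in no bag.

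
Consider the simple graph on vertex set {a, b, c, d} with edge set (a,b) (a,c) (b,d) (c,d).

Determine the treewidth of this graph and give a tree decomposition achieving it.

Treewidth 2.
One such decomposition:
Bags: B1 = {a, b, d}  B2 = {a, c, d}
Tree: B1–B2

Each bag holds 3 vertices, so the decomposition has width 2, which upper-bounds the treewidth. Since d–b–a–c–d is a cycle in G, G is not acyclic. Forests are exactly the graphs of treewidth ≤ 1, so tw(G) ≥ 2. Therefore the treewidth is 2.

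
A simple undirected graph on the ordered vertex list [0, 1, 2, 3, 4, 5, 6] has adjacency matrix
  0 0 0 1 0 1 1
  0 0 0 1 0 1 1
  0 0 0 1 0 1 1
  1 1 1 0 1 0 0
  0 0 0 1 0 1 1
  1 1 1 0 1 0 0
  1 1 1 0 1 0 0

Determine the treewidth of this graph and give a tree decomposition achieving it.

The largest bag has 4 vertices, giving width 3; this decomposition certifies tw(G) ≤ 3. For the lower bound: the 4 vertex sets {1,5}, {2,6}, {3}, {0} are disjoint, each induces a connected subgraph, and every pair is joined by at least one edge of G. Contracting each set to a single vertex therefore yields K_{4} as a minor, and since treewidth is minor-monotone, tw(G) ≥ tw(K_{4}) = 3. Combining the bounds, tw(G) = 3.

Treewidth 3.
One optimal decomposition is:
Bags: B1 = {1, 3, 5, 6}  B2 = {2, 3, 5, 6}  B3 = {0, 3, 5, 6}  B4 = {3, 4, 5, 6}
Tree: B1–B2, B2–B3, B3–B4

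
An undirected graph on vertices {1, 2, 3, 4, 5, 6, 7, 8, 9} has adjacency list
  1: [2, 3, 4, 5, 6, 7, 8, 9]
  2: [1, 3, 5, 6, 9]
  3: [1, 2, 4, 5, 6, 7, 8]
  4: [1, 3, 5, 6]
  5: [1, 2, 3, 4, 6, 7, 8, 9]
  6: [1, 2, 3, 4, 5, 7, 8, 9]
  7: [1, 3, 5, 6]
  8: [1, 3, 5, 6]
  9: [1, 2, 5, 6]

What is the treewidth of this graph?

4

A width-4 tree decomposition is:
Bags: B1 = {1, 2, 3, 5, 6}  B2 = {1, 3, 4, 5, 6}  B3 = {1, 2, 5, 6, 9}  B4 = {1, 3, 5, 6, 8}  B5 = {1, 3, 5, 6, 7}
Tree: B1–B2, B1–B3, B2–B4, B1–B5
Each bag holds 5 vertices, so the decomposition has width 4, which upper-bounds the treewidth. For the lower bound, the 5 vertices {1, 2, 5, 6, 9} are pairwise adjacent, and any tree decomposition puts a clique entirely inside one bag — forcing width ≥ 4. Combining the bounds, tw(G) = 4.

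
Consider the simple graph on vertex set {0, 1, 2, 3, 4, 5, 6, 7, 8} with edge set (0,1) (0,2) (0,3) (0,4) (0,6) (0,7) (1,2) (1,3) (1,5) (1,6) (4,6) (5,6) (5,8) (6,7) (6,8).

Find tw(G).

2

A width-2 tree decomposition is:
Bags: B1 = {0, 1, 3}  B2 = {0, 1, 6}  B3 = {1, 5, 6}  B4 = {0, 6, 7}  B5 = {0, 1, 2}  B6 = {0, 4, 6}  B7 = {5, 6, 8}
Tree: B1–B2, B2–B3, B2–B4, B2–B5, B2–B6, B3–B7
The largest bag has 3 vertices, giving width 2; this decomposition certifies tw(G) ≤ 2. For the lower bound, the 3 vertices {0, 1, 2} are pairwise adjacent, and any tree decomposition puts a clique entirely inside one bag — forcing width ≥ 2. Hence tw(G) = 2 exactly.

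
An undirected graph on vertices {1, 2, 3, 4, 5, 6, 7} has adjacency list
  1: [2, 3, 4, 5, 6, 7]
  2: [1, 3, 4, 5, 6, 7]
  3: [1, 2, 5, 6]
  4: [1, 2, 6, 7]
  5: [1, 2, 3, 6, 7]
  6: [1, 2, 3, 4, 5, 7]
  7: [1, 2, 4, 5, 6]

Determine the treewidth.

A width-4 tree decomposition is:
Bags: B1 = {1, 2, 5, 6, 7}  B2 = {1, 2, 4, 6, 7}  B3 = {1, 2, 3, 5, 6}
Tree: B1–B2, B1–B3
Every bag has size at most 5, so the width is 5 − 1 = 4 and tw(G) ≤ 4. For the lower bound, the 5 vertices {1, 2, 4, 6, 7} are pairwise adjacent, and any tree decomposition puts a clique entirely inside one bag — forcing width ≥ 4. Hence tw(G) = 4 exactly.

4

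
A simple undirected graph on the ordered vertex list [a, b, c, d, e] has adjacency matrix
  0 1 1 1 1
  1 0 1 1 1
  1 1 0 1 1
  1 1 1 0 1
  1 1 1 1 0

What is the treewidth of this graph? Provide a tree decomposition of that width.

A single bag containing all 5 vertices is trivially a valid decomposition of width 4. For the lower bound, the 5 vertices {a, b, c, d, e} are pairwise adjacent, and any tree decomposition puts a clique entirely inside one bag — forcing width ≥ 4. The upper and lower bounds meet at 4, so that is the treewidth.

Treewidth 4.
One optimal decomposition is:
Bags: B1 = {a, b, c, d, e}
Tree: (single bag)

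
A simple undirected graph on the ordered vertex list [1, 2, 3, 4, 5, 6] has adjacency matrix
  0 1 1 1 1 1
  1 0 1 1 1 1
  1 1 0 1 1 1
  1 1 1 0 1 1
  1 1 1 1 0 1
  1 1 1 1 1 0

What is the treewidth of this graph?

5

A width-5 tree decomposition is:
Bags: B1 = {1, 2, 3, 4, 5, 6}
Tree: (single bag)
With just one bag of size 6, the width is 6 − 1 = 5, so tw(G) ≤ 5. On the other hand G contains the 6-clique {1, 2, 3, 4, 5, 6}. A clique must lie in a single bag of any decomposition, so no decomposition can have width below 5. Combining the bounds, tw(G) = 5.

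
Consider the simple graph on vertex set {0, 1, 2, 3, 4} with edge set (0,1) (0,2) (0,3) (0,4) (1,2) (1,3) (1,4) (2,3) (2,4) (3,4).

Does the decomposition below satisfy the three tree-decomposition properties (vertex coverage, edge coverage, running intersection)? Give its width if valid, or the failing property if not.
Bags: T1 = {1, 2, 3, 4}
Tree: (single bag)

A tree decomposition must satisfy three properties: every vertex lies in some bag; for every edge, both endpoints lie together in some bag; and for every vertex, the bags containing it form a connected subtree. Here vertex 0 appears in no bag, so the decomposition is invalid.

No — vertex 0 appears in no bag.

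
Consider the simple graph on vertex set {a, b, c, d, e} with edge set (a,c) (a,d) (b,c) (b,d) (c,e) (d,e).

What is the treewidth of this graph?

A width-2 tree decomposition is:
Bags: B1 = {c, d, e}  B2 = {a, c, d}  B3 = {b, c, d}
Tree: B1–B2, B2–B3
Every bag has size at most 3, so the width is 3 − 1 = 2 and tw(G) ≤ 2. The edges d–e–c–a–d form a cycle, so G is not a tree and its treewidth is at least 2. Combining the bounds, tw(G) = 2.

2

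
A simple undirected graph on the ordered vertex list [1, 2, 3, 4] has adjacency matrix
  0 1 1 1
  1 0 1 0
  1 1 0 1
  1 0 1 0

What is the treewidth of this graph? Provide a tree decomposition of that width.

The largest bag has 3 vertices, giving width 2; this decomposition certifies tw(G) ≤ 2. On the other hand G contains the 3-clique {1, 2, 3}. A clique must lie in a single bag of any decomposition, so no decomposition can have width below 2. Combining the bounds, tw(G) = 2.

Treewidth 2.
One such decomposition:
Bags: B1 = {1, 2, 3}  B2 = {1, 3, 4}
Tree: B1–B2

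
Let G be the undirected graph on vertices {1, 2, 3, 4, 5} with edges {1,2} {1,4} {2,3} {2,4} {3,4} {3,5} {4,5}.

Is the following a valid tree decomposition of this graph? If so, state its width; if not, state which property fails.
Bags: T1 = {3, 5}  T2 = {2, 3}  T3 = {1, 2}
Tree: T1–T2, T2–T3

No — vertex 4 appears in no bag.

A tree decomposition must satisfy three properties: every vertex lies in some bag; for every edge, both endpoints lie together in some bag; and for every vertex, the bags containing it form a connected subtree. Here vertex 4 appears in no bag, so the decomposition is invalid.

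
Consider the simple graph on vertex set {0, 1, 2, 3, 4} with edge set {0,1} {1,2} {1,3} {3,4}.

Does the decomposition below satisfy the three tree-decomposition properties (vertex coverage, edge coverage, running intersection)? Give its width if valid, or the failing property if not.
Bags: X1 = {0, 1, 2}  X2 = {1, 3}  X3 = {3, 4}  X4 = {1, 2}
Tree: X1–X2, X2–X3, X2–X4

No — bags containing vertex 2 are not connected in the tree.

A tree decomposition must satisfy three properties: every vertex lies in some bag; for every edge, both endpoints lie together in some bag; and for every vertex, the bags containing it form a connected subtree. Here bags containing vertex 2 are not connected in the tree, so the decomposition is invalid.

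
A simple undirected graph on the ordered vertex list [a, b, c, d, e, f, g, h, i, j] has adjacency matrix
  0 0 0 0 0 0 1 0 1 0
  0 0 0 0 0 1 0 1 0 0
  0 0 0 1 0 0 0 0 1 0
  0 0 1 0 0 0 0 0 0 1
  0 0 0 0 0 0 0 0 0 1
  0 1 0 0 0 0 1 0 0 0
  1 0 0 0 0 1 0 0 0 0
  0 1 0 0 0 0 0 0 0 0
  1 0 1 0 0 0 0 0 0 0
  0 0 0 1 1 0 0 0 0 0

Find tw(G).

1

A width-1 tree decomposition is:
Bags: B1 = {b, h}  B2 = {b, f}  B3 = {f, g}  B4 = {a, g}  B5 = {a, i}  B6 = {c, i}  B7 = {c, d}  B8 = {d, j}  B9 = {e, j}
Tree: B1–B2, B2–B3, B3–B4, B4–B5, B5–B6, B6–B7, B7–B8, B8–B9
Every bag has size at most 2, so the width is 2 − 1 = 1 and tw(G) ≤ 1. Any graph with an edge has treewidth ≥ 1, and G has the edge h–b. Combining the bounds, tw(G) = 1.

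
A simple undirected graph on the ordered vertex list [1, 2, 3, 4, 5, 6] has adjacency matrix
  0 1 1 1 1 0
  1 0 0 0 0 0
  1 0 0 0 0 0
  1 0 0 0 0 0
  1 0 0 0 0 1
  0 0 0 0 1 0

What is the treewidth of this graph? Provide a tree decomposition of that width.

The largest bag has 2 vertices, giving width 1; this decomposition certifies tw(G) ≤ 1. G has an edge, so its treewidth is at least 1. Combining the bounds, tw(G) = 1.

Treewidth 1.
One optimal decomposition is:
Bags: B1 = {1, 3}  B2 = {1, 4}  B3 = {1, 2}  B4 = {1, 5}  B5 = {5, 6}
Tree: B1–B2, B1–B3, B2–B4, B4–B5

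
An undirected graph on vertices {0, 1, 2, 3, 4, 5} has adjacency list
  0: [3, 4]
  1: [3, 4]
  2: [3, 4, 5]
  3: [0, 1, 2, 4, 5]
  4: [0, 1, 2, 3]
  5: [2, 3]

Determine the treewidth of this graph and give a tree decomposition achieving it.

Treewidth 2.
Bags: B1 = {2, 3, 4}  B2 = {2, 3, 5}  B3 = {0, 3, 4}  B4 = {1, 3, 4}
Tree: B1–B2, B1–B3, B3–B4

The largest bag has 3 vertices, giving width 2; this decomposition certifies tw(G) ≤ 2. On the other hand G contains the 3-clique {0, 3, 4}. A clique must lie in a single bag of any decomposition, so no decomposition can have width below 2. Therefore the treewidth is 2.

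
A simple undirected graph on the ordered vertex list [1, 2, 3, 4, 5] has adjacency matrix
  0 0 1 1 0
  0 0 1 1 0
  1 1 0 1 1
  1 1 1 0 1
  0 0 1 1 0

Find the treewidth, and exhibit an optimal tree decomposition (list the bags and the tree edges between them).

Every bag has size at most 3, so the width is 3 − 1 = 2 and tw(G) ≤ 2. Conversely, {1, 3, 4} is a clique of size 3, and the vertices of any clique must share a bag in every tree decomposition; so some bag has ≥ 3 vertices and tw(G) ≥ 2. The upper and lower bounds meet at 2, so that is the treewidth.

Treewidth 2.
Bags: B1 = {1, 3, 4}  B2 = {2, 3, 4}  B3 = {3, 4, 5}
Tree: B1–B2, B2–B3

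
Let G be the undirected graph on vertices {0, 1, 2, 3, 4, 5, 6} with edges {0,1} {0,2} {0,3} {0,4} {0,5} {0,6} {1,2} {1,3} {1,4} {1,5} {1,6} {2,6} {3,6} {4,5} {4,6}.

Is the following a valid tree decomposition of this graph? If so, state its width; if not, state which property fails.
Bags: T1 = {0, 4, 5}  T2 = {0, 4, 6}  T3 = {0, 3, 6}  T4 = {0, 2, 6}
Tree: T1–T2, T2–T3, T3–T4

No — vertex 1 appears in no bag.

A tree decomposition must satisfy three properties: every vertex lies in some bag; for every edge, both endpoints lie together in some bag; and for every vertex, the bags containing it form a connected subtree. Here vertex 1 appears in no bag, so the decomposition is invalid.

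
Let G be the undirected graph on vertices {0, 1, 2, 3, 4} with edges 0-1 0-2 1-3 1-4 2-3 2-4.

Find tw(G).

2

A width-2 tree decomposition is:
Bags: B1 = {0, 1, 2}  B2 = {1, 2, 4}  B3 = {1, 2, 3}
Tree: B1–B2, B2–B3
Every bag has size at most 3, so the width is 3 − 1 = 2 and tw(G) ≤ 2. Since 0–1–4–2–0 is a cycle in G, G is not acyclic. Forests are exactly the graphs of treewidth ≤ 1, so tw(G) ≥ 2. Hence tw(G) = 2 exactly.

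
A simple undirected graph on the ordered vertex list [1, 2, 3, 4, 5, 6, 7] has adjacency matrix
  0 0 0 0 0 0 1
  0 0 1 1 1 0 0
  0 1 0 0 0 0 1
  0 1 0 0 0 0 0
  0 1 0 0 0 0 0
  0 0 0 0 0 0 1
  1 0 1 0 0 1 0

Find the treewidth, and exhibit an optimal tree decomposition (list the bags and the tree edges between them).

The largest bag has 2 vertices, giving width 1; this decomposition certifies tw(G) ≤ 1. Any graph with an edge has treewidth ≥ 1, and G has the edge 7–3. The upper and lower bounds meet at 1, so that is the treewidth.

Treewidth 1.
Bags: B1 = {3, 7}  B2 = {2, 3}  B3 = {2, 4}  B4 = {1, 7}  B5 = {6, 7}  B6 = {2, 5}
Tree: B1–B2, B2–B3, B1–B4, B1–B5, B2–B6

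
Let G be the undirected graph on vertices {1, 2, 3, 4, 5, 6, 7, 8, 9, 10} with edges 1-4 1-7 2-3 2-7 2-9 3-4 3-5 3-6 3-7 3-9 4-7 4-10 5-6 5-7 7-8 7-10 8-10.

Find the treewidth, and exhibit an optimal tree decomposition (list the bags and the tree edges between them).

Treewidth 2.
One such decomposition:
Bags: B1 = {3, 5, 7}  B2 = {3, 4, 7}  B3 = {1, 4, 7}  B4 = {2, 3, 7}  B5 = {2, 3, 9}  B6 = {4, 7, 10}  B7 = {3, 5, 6}  B8 = {7, 8, 10}
Tree: B1–B2, B2–B3, B2–B4, B4–B5, B3–B6, B1–B7, B6–B8

Every bag has size at most 3, so the width is 3 − 1 = 2 and tw(G) ≤ 2. On the other hand G contains the 3-clique {2, 3, 9}. A clique must lie in a single bag of any decomposition, so no decomposition can have width below 2. Combining the bounds, tw(G) = 2.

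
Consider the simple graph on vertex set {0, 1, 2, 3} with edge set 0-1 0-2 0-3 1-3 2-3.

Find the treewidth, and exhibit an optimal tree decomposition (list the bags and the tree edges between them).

Treewidth 2.
Bags: B1 = {0, 2, 3}  B2 = {0, 1, 3}
Tree: B1–B2

Each bag holds 3 vertices, so the decomposition has width 2, which upper-bounds the treewidth. For the lower bound, the 3 vertices {0, 1, 3} are pairwise adjacent, and any tree decomposition puts a clique entirely inside one bag — forcing width ≥ 2. The upper and lower bounds meet at 2, so that is the treewidth.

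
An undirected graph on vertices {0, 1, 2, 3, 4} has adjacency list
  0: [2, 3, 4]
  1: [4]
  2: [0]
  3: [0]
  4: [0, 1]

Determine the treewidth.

A width-1 tree decomposition is:
Bags: B1 = {0, 2}  B2 = {0, 4}  B3 = {0, 3}  B4 = {1, 4}
Tree: B1–B2, B1–B3, B2–B4
The largest bag has 2 vertices, giving width 1; this decomposition certifies tw(G) ≤ 1. Any graph with an edge has treewidth ≥ 1, and G has the edge 0–2. Combining the bounds, tw(G) = 1.

1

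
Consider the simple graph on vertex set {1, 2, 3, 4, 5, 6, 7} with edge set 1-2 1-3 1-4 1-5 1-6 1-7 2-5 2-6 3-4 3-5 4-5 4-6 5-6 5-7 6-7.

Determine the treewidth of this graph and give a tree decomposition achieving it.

Every bag has size at most 4, so the width is 4 − 1 = 3 and tw(G) ≤ 3. On the other hand G contains the 4-clique {1, 3, 4, 5}. A clique must lie in a single bag of any decomposition, so no decomposition can have width below 3. Combining the bounds, tw(G) = 3.

Treewidth 3.
Bags: B1 = {1, 3, 4, 5}  B2 = {1, 4, 5, 6}  B3 = {1, 5, 6, 7}  B4 = {1, 2, 5, 6}
Tree: B1–B2, B2–B3, B3–B4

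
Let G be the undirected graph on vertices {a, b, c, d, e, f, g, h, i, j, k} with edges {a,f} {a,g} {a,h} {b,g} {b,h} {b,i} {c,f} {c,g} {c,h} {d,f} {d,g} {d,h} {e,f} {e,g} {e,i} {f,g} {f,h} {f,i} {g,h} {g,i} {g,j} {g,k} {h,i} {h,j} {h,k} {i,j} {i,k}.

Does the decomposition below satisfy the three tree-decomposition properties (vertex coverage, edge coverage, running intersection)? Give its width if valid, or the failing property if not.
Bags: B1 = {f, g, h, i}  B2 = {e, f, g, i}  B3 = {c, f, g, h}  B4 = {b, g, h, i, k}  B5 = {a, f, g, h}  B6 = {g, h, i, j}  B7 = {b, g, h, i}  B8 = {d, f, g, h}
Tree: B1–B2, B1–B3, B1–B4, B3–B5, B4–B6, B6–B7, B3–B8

No — bags containing vertex b are not connected in the tree.

A tree decomposition must satisfy three properties: every vertex lies in some bag; for every edge, both endpoints lie together in some bag; and for every vertex, the bags containing it form a connected subtree. Here bags containing vertex b are not connected in the tree, so the decomposition is invalid.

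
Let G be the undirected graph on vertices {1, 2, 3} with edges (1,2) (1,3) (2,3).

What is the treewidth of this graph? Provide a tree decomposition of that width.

A single bag containing all 3 vertices is trivially a valid decomposition of width 2. For the lower bound, the 3 vertices {1, 2, 3} are pairwise adjacent, and any tree decomposition puts a clique entirely inside one bag — forcing width ≥ 2. Hence tw(G) = 2 exactly.

Treewidth 2.
One such decomposition:
Bags: B1 = {1, 2, 3}
Tree: (single bag)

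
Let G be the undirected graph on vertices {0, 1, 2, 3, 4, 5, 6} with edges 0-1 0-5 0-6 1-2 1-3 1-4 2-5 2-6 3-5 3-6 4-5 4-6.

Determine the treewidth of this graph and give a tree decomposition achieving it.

Treewidth 3.
One such decomposition:
Bags: B1 = {0, 1, 5, 6}  B2 = {1, 4, 5, 6}  B3 = {1, 2, 5, 6}  B4 = {1, 3, 5, 6}
Tree: B1–B2, B2–B3, B3–B4

The largest bag has 4 vertices, giving width 3; this decomposition certifies tw(G) ≤ 3. For the lower bound: the 4 vertex sets {0,5}, {4,6}, {1}, {2} are disjoint, each induces a connected subgraph, and every pair is joined by at least one edge of G. Contracting each set to a single vertex therefore yields K_{4} as a minor, and since treewidth is minor-monotone, tw(G) ≥ tw(K_{4}) = 3. Hence tw(G) = 3 exactly.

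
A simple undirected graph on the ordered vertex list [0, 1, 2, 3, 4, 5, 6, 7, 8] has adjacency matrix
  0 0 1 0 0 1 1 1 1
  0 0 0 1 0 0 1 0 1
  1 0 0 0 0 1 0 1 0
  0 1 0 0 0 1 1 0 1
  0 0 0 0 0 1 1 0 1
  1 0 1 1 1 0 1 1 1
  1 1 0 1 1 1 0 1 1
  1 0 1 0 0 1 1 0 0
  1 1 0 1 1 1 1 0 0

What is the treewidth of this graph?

A width-3 tree decomposition is:
Bags: B1 = {3, 5, 6, 8}  B2 = {0, 5, 6, 8}  B3 = {4, 5, 6, 8}  B4 = {0, 5, 6, 7}  B5 = {0, 2, 5, 7}  B6 = {1, 3, 6, 8}
Tree: B1–B2, B1–B3, B2–B4, B4–B5, B1–B6
The largest bag has 4 vertices, giving width 3; this decomposition certifies tw(G) ≤ 3. Conversely, {1, 3, 6, 8} is a clique of size 4, and the vertices of any clique must share a bag in every tree decomposition; so some bag has ≥ 4 vertices and tw(G) ≥ 3. Combining the bounds, tw(G) = 3.

3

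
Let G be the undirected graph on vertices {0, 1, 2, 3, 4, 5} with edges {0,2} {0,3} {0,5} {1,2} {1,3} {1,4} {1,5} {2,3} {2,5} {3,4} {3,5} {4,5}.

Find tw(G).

3

A width-3 tree decomposition is:
Bags: B1 = {0, 2, 3, 5}  B2 = {1, 2, 3, 5}  B3 = {1, 3, 4, 5}
Tree: B1–B2, B2–B3
The largest bag has 4 vertices, giving width 3; this decomposition certifies tw(G) ≤ 3. For the lower bound, the 4 vertices {0, 2, 3, 5} are pairwise adjacent, and any tree decomposition puts a clique entirely inside one bag — forcing width ≥ 3. The upper and lower bounds meet at 3, so that is the treewidth.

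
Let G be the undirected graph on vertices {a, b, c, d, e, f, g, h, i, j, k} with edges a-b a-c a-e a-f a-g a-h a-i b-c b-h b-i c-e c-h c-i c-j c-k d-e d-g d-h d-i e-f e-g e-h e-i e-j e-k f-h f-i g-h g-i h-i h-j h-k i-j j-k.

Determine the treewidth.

4

A width-4 tree decomposition is:
Bags: B1 = {a, e, g, h, i}  B2 = {a, c, e, h, i}  B3 = {a, b, c, h, i}  B4 = {c, e, h, i, j}  B5 = {a, e, f, h, i}  B6 = {c, e, h, j, k}  B7 = {d, e, g, h, i}
Tree: B1–B2, B2–B3, B2–B4, B2–B5, B4–B6, B1–B7
Every bag has size at most 5, so the width is 5 − 1 = 4 and tw(G) ≤ 4. Conversely, {c, e, h, j, k} is a clique of size 5, and the vertices of any clique must share a bag in every tree decomposition; so some bag has ≥ 5 vertices and tw(G) ≥ 4. Therefore the treewidth is 4.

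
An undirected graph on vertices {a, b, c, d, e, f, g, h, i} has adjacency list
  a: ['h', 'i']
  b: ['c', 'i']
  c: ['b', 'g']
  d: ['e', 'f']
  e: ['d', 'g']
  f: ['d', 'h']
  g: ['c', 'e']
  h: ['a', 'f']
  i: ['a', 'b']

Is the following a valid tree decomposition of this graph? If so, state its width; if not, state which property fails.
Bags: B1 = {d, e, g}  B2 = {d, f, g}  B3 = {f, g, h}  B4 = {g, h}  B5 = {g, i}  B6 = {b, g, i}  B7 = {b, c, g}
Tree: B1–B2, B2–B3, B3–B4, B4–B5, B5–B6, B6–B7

No — vertex a appears in no bag.

A tree decomposition must satisfy three properties: every vertex lies in some bag; for every edge, both endpoints lie together in some bag; and for every vertex, the bags containing it form a connected subtree. Here vertex a appears in no bag, so the decomposition is invalid.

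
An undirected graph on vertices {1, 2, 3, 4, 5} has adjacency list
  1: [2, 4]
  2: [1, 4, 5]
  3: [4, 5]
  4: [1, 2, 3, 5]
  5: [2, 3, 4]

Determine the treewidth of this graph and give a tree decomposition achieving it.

Treewidth 2.
One optimal decomposition is:
Bags: B1 = {3, 4, 5}  B2 = {2, 4, 5}  B3 = {1, 2, 4}
Tree: B1–B2, B2–B3

Each bag holds 3 vertices, so the decomposition has width 2, which upper-bounds the treewidth. For the lower bound, the 3 vertices {1, 2, 4} are pairwise adjacent, and any tree decomposition puts a clique entirely inside one bag — forcing width ≥ 2. Hence tw(G) = 2 exactly.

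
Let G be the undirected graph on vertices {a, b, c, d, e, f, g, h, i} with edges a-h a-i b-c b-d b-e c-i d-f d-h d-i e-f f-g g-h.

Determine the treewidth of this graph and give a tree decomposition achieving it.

Treewidth 3.
One optimal decomposition is:
Bags: B1 = {b, c, e, f}  B2 = {b, c, d, f}  B3 = {c, d, f, i}  B4 = {d, f, g, i}  B5 = {d, g, h, i}  B6 = {a, g, h, i}
Tree: B1–B2, B2–B3, B3–B4, B4–B5, B5–B6

The largest bag has 4 vertices, giving width 3; this decomposition certifies tw(G) ≤ 3. For the lower bound: the 4 vertex sets {b,c,e}, {f}, {d}, {a,g,h,i} are disjoint, each induces a connected subgraph, and every pair is joined by at least one edge of G. Contracting each set to a single vertex therefore yields K_{4} as a minor, and since treewidth is minor-monotone, tw(G) ≥ tw(K_{4}) = 3. Hence tw(G) = 3 exactly.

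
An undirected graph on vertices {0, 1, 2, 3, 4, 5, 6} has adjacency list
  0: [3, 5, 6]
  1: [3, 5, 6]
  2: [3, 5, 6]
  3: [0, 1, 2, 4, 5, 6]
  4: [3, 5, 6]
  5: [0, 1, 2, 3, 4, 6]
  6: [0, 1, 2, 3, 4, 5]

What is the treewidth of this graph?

A width-3 tree decomposition is:
Bags: B1 = {3, 4, 5, 6}  B2 = {2, 3, 5, 6}  B3 = {1, 3, 5, 6}  B4 = {0, 3, 5, 6}
Tree: B1–B2, B1–B3, B3–B4
Every bag has size at most 4, so the width is 4 − 1 = 3 and tw(G) ≤ 3. Conversely, {0, 3, 5, 6} is a clique of size 4, and the vertices of any clique must share a bag in every tree decomposition; so some bag has ≥ 4 vertices and tw(G) ≥ 3. Combining the bounds, tw(G) = 3.

3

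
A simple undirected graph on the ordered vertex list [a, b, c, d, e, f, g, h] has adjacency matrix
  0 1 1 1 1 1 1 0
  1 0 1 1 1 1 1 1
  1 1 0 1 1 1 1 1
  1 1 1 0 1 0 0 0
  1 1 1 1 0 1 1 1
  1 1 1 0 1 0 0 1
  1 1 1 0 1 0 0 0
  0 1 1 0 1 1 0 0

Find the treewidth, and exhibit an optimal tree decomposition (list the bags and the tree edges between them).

Treewidth 4.
Bags: B1 = {a, b, c, e, f}  B2 = {a, b, c, d, e}  B3 = {a, b, c, e, g}  B4 = {b, c, e, f, h}
Tree: B1–B2, B2–B3, B1–B4

Every bag has size at most 5, so the width is 5 − 1 = 4 and tw(G) ≤ 4. On the other hand G contains the 5-clique {b, c, e, f, h}. A clique must lie in a single bag of any decomposition, so no decomposition can have width below 4. Combining the bounds, tw(G) = 4.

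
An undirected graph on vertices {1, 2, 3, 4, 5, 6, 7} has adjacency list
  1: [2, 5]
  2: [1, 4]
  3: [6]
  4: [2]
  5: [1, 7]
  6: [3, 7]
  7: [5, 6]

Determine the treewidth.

1

A width-1 tree decomposition is:
Bags: B1 = {2, 4}  B2 = {1, 2}  B3 = {1, 5}  B4 = {5, 7}  B5 = {6, 7}  B6 = {3, 6}
Tree: B1–B2, B2–B3, B3–B4, B4–B5, B5–B6
Every bag has size at most 2, so the width is 2 − 1 = 1 and tw(G) ≤ 1. Any graph with an edge has treewidth ≥ 1, and G has the edge 4–2. The upper and lower bounds meet at 1, so that is the treewidth.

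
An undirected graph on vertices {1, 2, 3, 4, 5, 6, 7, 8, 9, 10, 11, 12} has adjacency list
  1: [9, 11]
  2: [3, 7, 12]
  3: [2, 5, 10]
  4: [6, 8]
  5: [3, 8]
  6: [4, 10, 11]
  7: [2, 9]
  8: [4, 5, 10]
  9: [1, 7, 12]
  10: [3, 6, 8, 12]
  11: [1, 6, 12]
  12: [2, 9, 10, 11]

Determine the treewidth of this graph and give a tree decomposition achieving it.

The largest bag has 4 vertices, giving width 3; this decomposition certifies tw(G) ≤ 3. For the lower bound: the 4 vertex sets {4,5,8}, {3}, {10}, {2,6,11,12} are disjoint, each induces a connected subgraph, and every pair is joined by at least one edge of G. Contracting each set to a single vertex therefore yields K_{4} as a minor, and since treewidth is minor-monotone, tw(G) ≥ tw(K_{4}) = 3. Combining the bounds, tw(G) = 3.

Treewidth 3.
Bags: B1 = {3, 4, 5, 8}  B2 = {3, 4, 8, 10}  B3 = {3, 4, 6, 10}  B4 = {2, 3, 6, 10}  B5 = {2, 6, 10, 12}  B6 = {2, 6, 11, 12}  B7 = {2, 7, 11, 12}  B8 = {7, 9, 11, 12}  B9 = {1, 7, 9, 11}
Tree: B1–B2, B2–B3, B3–B4, B4–B5, B5–B6, B6–B7, B7–B8, B8–B9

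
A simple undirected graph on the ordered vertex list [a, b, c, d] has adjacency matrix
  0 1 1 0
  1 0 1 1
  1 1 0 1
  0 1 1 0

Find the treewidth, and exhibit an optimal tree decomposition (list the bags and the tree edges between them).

The largest bag has 3 vertices, giving width 2; this decomposition certifies tw(G) ≤ 2. On the other hand G contains the 3-clique {b, c, d}. A clique must lie in a single bag of any decomposition, so no decomposition can have width below 2. The upper and lower bounds meet at 2, so that is the treewidth.

Treewidth 2.
One optimal decomposition is:
Bags: B1 = {b, c, d}  B2 = {a, b, c}
Tree: B1–B2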